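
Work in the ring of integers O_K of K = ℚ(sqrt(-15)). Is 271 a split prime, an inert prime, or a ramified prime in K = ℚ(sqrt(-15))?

split

-15 mod 4 = 1, hence disc K = -15 and O_K = ℤ[(1+√-15)/2].
271 ∤ -15, so 271 is unramified.
Legendre symbol by Euler's criterion: (-15/271) ≡ (-15)^135 ≡ 1 (mod 271), i.e. (-15/271) = 1.
Legendre symbol 1 ⇒ 271 is split.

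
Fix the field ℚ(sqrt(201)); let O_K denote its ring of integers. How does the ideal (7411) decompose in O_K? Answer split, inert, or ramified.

7411 remains inert

201 mod 4 = 1, hence disc K = 201 and O_K = ℤ[(1+√201)/2].
disc(K) = 201 is not divisible by 7411; 7411 is unramified.
Legendre symbol by Euler's criterion: (201/7411) ≡ 201^3705 ≡ 7410 (mod 7411), i.e. (201/7411) = -1.
d is a non-residue mod p, hence 7411 remains inert in O_K.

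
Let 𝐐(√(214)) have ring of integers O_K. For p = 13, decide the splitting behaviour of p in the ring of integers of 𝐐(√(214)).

214 mod 4 = 2, hence disc K = 4·214 = 856 and O_K = ℤ[√214].
disc(K) = 856 is not divisible by 13; 13 is unramified.
Compute (214/13) via Euler: 6^((13-1)/2) mod 13 = 12, so (214/13) = -1.
d is a non-residue mod p, hence 13 remains inert in O_K.

inert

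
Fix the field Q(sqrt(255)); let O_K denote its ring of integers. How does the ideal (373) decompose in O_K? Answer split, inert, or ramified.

d = 255 ≡ 3 (mod 4), so O_K = ℤ[√255] and disc(K) = 4d = 1020.
Since gcd(373, 1020) = 1 the prime 373 does not ramify.
Euler's criterion: 255^186 mod 373 = 372. Thus (255|373) = -1.
Legendre symbol -1 ⇒ 373 is inert.

373 remains inert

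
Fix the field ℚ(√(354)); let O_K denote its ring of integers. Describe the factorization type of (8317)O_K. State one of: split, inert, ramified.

Since 354 ≢ 1 mod 4, the ring of integers is ℤ[√354] with discriminant 4·354 = 1416.
disc(K) = 1416 is not divisible by 8317; 8317 is unramified.
Legendre symbol by Euler's criterion: (354/8317) ≡ 354^4158 ≡ 8316 (mod 8317), i.e. (354/8317) = -1.
(354/8317) = -1, so 8317 is inert.

inert — (8317) stays prime in O_K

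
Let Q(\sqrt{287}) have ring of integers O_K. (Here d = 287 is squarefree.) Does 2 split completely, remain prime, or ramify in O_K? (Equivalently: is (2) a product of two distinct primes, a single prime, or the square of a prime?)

2 is ramified

d = 287 ≡ 3 (mod 4), so O_K = ℤ[√287] and disc(K) = 4d = 1148.
Ramification test: 2 | 1148. The prime 2 ramifies in K.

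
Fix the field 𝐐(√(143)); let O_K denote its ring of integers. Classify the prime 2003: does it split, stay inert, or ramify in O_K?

inert — (2003) stays prime in O_K

Since 143 ≢ 1 mod 4, the ring of integers is ℤ[√143] with discriminant 4·143 = 572.
Since gcd(2003, 572) = 1 the prime 2003 does not ramify.
Compute (143/2003) via Euler: 143^((2003-1)/2) mod 2003 = 2002, so (143/2003) = -1.
d is a non-residue mod p, hence 2003 remains inert in O_K.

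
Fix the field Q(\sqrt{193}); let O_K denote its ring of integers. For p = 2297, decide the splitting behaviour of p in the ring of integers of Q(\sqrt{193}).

Since 193 ≡ 1 mod 4, the ring of integers is ℤ[(1+√193)/2] with discriminant 193.
Since gcd(2297, 193) = 1 the prime 2297 does not ramify.
(193/2297) = 193^1148 mod 2297 = 2296, giving Legendre symbol -1.
Legendre symbol -1 ⇒ 2297 is inert.

p is inert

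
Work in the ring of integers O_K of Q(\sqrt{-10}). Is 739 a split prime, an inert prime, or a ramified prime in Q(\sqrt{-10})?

p splits

d = -10 ≡ 2 (mod 4), so O_K = ℤ[√-10] and disc(K) = 4d = -40.
disc(K) = -40 is not divisible by 739; 739 is unramified.
Compute (-10/739) via Euler: 729^((739-1)/2) mod 739 = 1, so (-10/739) = 1.
d is a quadratic residue mod p, hence 739 splits in O_K.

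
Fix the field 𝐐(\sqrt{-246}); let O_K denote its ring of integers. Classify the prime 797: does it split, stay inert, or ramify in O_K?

Since -246 ≢ 1 mod 4, the ring of integers is ℤ[√-246] with discriminant 4·(-246) = -984.
Since gcd(797, -984) = 1 the prime 797 does not ramify.
(-246/797) = 551^398 mod 797 = 1, giving Legendre symbol 1.
d is a quadratic residue mod p, hence 797 splits in O_K.

797 splits in O_K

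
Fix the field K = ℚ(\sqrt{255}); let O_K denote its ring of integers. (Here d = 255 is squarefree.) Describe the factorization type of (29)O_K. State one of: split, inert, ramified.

split — (29) = 𝔭₁𝔭₂ with 𝔭₁ ≠ 𝔭₂

d = 255 ≡ 3 (mod 4), so O_K = ℤ[√255] and disc(K) = 4d = 1020.
disc(K) = 1020 is not divisible by 29; 29 is unramified.
Legendre symbol by Euler's criterion: (255/29) ≡ 255^14 ≡ 1 (mod 29), i.e. (255/29) = 1.
Legendre symbol 1 ⇒ 29 is split.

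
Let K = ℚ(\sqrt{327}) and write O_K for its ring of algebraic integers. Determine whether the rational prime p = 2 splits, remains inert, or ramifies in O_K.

Since 327 ≢ 1 mod 4, the ring of integers is ℤ[√327] with discriminant 4·327 = 1308.
disc(K) = 1308 = 2·654, so p = 2 is ramified.

ramifies in O_K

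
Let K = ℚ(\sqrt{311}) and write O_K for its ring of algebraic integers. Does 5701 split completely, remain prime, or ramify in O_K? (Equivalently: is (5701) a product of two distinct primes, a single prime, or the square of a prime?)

Since 311 ≢ 1 mod 4, the ring of integers is ℤ[√311] with discriminant 4·311 = 1244.
5701 ∤ 1244, so 5701 is unramified.
Compute (311/5701) via Euler: 311^((5701-1)/2) mod 5701 = 5700, so (311/5701) = -1.
(311/5701) = -1, so 5701 is inert.

5701 remains inert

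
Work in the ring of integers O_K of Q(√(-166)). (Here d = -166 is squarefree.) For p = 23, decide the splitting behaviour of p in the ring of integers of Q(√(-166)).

Since -166 ≢ 1 mod 4, the ring of integers is ℤ[√-166] with discriminant 4·(-166) = -664.
Since gcd(23, -664) = 1 the prime 23 does not ramify.
Compute (-166/23) via Euler: 18^((23-1)/2) mod 23 = 1, so (-166/23) = 1.
Legendre symbol 1 ⇒ 23 is split.

splits completely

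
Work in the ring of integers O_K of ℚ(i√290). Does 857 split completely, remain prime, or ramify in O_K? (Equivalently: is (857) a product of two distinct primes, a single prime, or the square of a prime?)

remains prime (inert)

d = -290 ≡ 2 (mod 4), so O_K = ℤ[√-290] and disc(K) = 4d = -1160.
disc(K) = -1160 is not divisible by 857; 857 is unramified.
Compute (-290/857) via Euler: 567^((857-1)/2) mod 857 = 856, so (-290/857) = -1.
d is a non-residue mod p, hence 857 remains inert in O_K.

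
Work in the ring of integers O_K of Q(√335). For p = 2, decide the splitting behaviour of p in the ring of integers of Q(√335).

Since 335 ≢ 1 mod 4, the ring of integers is ℤ[√335] with discriminant 4·335 = 1340.
disc(K) = 1340 = 2·670, so p = 2 is ramified.

2 is ramified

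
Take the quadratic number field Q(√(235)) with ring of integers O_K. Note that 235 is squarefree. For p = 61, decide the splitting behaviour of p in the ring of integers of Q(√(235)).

split — (61) = 𝔭₁𝔭₂ with 𝔭₁ ≠ 𝔭₂

235 mod 4 = 3, hence disc K = 4·235 = 940 and O_K = ℤ[√235].
61 ∤ 940, so 61 is unramified.
Euler's criterion: 235^30 mod 61 = 1. Thus (235|61) = 1.
Legendre symbol 1 ⇒ 61 is split.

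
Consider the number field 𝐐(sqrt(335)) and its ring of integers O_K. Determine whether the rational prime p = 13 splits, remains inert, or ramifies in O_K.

Since 335 ≢ 1 mod 4, the ring of integers is ℤ[√335] with discriminant 4·335 = 1340.
Since gcd(13, 1340) = 1 the prime 13 does not ramify.
(335/13) = 10^6 mod 13 = 1, giving Legendre symbol 1.
Legendre symbol 1 ⇒ 13 is split.

split — (13) = 𝔭₁𝔭₂ with 𝔭₁ ≠ 𝔭₂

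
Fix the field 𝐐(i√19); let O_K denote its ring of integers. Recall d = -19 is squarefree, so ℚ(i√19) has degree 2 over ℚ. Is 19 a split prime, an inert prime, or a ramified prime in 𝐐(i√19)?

d = -19 ≡ 1 (mod 4), so O_K = ℤ[(1+√-19)/2] and disc(K) = d = -19.
Ramification test: 19 | -19. The prime 19 ramifies in K.

ramified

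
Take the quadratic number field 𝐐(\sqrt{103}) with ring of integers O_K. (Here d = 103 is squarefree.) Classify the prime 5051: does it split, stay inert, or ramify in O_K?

d = 103 ≡ 3 (mod 4), so O_K = ℤ[√103] and disc(K) = 4d = 412.
disc(K) = 412 is not divisible by 5051; 5051 is unramified.
Euler's criterion: 103^2525 mod 5051 = 5050. Thus (103|5051) = -1.
(103/5051) = -1, so 5051 is inert.

5051 remains inert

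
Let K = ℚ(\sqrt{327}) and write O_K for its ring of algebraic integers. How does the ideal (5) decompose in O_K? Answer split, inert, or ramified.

p is inert

d = 327 ≡ 3 (mod 4), so O_K = ℤ[√327] and disc(K) = 4d = 1308.
5 ∤ 1308, so 5 is unramified.
Legendre symbol by Euler's criterion: (327/5) ≡ 327^2 ≡ 4 (mod 5), i.e. (327/5) = -1.
Legendre symbol -1 ⇒ 5 is inert.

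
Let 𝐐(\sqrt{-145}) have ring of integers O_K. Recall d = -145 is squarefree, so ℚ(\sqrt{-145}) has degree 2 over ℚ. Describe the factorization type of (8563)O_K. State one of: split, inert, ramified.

remains prime (inert)

d = -145 ≡ 3 (mod 4), so O_K = ℤ[√-145] and disc(K) = 4d = -580.
8563 ∤ -580, so 8563 is unramified.
Euler's criterion: (-145)^4281 mod 8563 = 8562. Thus (-145|8563) = -1.
(-145/8563) = -1, so 8563 is inert.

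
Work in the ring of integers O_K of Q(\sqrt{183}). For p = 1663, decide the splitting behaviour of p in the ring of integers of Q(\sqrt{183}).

p is inert

Since 183 ≢ 1 mod 4, the ring of integers is ℤ[√183] with discriminant 4·183 = 732.
Since gcd(1663, 732) = 1 the prime 1663 does not ramify.
Euler's criterion: 183^831 mod 1663 = 1662. Thus (183|1663) = -1.
(183/1663) = -1, so 1663 is inert.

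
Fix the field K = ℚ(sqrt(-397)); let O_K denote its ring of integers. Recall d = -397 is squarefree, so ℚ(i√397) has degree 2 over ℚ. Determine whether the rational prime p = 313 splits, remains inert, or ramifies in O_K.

313 remains inert

Since -397 ≢ 1 mod 4, the ring of integers is ℤ[√-397] with discriminant 4·(-397) = -1588.
313 ∤ -1588, so 313 is unramified.
Compute (-397/313) via Euler: 229^((313-1)/2) mod 313 = 312, so (-397/313) = -1.
d is a non-residue mod p, hence 313 remains inert in O_K.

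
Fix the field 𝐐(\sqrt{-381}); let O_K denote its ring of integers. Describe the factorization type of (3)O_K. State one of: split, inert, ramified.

ramified

Since -381 ≢ 1 mod 4, the ring of integers is ℤ[√-381] with discriminant 4·(-381) = -1524.
Ramification test: 3 | -1524. The prime 3 ramifies in K.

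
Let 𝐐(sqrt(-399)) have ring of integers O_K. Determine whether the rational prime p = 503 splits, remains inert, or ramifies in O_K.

split — (503) = 𝔭₁𝔭₂ with 𝔭₁ ≠ 𝔭₂

-399 mod 4 = 1, hence disc K = -399 and O_K = ℤ[(1+√-399)/2].
disc(K) = -399 is not divisible by 503; 503 is unramified.
Legendre symbol by Euler's criterion: (-399/503) ≡ (-399)^251 ≡ 1 (mod 503), i.e. (-399/503) = 1.
d is a quadratic residue mod p, hence 503 splits in O_K.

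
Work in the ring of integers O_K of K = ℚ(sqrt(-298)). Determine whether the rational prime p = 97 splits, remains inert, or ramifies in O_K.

inert

Since -298 ≢ 1 mod 4, the ring of integers is ℤ[√-298] with discriminant 4·(-298) = -1192.
Since gcd(97, -1192) = 1 the prime 97 does not ramify.
Legendre symbol by Euler's criterion: (-298/97) ≡ (-298)^48 ≡ 96 (mod 97), i.e. (-298/97) = -1.
d is a non-residue mod p, hence 97 remains inert in O_K.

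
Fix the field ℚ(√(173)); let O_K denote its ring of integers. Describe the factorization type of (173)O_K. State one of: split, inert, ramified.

173 mod 4 = 1, hence disc K = 173 and O_K = ℤ[(1+√173)/2].
disc(K) = 173 = 173·1, so p = 173 is ramified.

ramified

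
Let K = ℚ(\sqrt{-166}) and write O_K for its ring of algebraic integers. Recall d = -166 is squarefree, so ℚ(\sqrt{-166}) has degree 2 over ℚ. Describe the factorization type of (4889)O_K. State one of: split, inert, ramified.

split — (4889) = 𝔭₁𝔭₂ with 𝔭₁ ≠ 𝔭₂

-166 mod 4 = 2, hence disc K = 4·(-166) = -664 and O_K = ℤ[√-166].
Since gcd(4889, -664) = 1 the prime 4889 does not ramify.
(-166/4889) = 4723^2444 mod 4889 = 1, giving Legendre symbol 1.
d is a quadratic residue mod p, hence 4889 splits in O_K.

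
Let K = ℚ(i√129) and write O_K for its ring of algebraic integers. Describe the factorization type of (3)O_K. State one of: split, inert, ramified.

p ramifies

-129 mod 4 = 3, hence disc K = 4·(-129) = -516 and O_K = ℤ[√-129].
disc(K) = -516 = 3·(-172), so p = 3 is ramified.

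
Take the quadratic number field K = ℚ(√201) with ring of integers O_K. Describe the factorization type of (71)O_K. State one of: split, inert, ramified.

p is inert

Since 201 ≡ 1 mod 4, the ring of integers is ℤ[(1+√201)/2] with discriminant 201.
71 ∤ 201, so 71 is unramified.
Legendre symbol by Euler's criterion: (201/71) ≡ 201^35 ≡ 70 (mod 71), i.e. (201/71) = -1.
(201/71) = -1, so 71 is inert.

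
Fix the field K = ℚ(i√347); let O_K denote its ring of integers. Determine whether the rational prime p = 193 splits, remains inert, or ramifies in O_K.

d = -347 ≡ 1 (mod 4), so O_K = ℤ[(1+√-347)/2] and disc(K) = d = -347.
disc(K) = -347 is not divisible by 193; 193 is unramified.
(-347/193) = 39^96 mod 193 = 192, giving Legendre symbol -1.
Legendre symbol -1 ⇒ 193 is inert.

inert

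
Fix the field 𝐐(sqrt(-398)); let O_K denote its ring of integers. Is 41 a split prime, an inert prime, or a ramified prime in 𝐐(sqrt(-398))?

Since -398 ≢ 1 mod 4, the ring of integers is ℤ[√-398] with discriminant 4·(-398) = -1592.
Since gcd(41, -1592) = 1 the prime 41 does not ramify.
(-398/41) = 12^20 mod 41 = 40, giving Legendre symbol -1.
Legendre symbol -1 ⇒ 41 is inert.

remains prime (inert)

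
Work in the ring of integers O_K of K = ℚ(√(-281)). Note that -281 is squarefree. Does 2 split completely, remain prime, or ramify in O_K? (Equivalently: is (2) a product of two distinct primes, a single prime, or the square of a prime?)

d = -281 ≡ 3 (mod 4), so O_K = ℤ[√-281] and disc(K) = 4d = -1124.
Ramification test: 2 | -1124. The prime 2 ramifies in K.

ramified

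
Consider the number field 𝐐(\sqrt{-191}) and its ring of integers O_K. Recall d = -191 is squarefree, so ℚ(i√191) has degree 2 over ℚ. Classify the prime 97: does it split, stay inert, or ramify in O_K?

split — (97) = 𝔭₁𝔭₂ with 𝔭₁ ≠ 𝔭₂

d = -191 ≡ 1 (mod 4), so O_K = ℤ[(1+√-191)/2] and disc(K) = d = -191.
disc(K) = -191 is not divisible by 97; 97 is unramified.
Compute (-191/97) via Euler: 3^((97-1)/2) mod 97 = 1, so (-191/97) = 1.
(-191/97) = 1, so 97 splits.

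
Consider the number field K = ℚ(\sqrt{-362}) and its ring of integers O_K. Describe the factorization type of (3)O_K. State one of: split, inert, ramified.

split

-362 mod 4 = 2, hence disc K = 4·(-362) = -1448 and O_K = ℤ[√-362].
disc(K) = -1448 is not divisible by 3; 3 is unramified.
Euler's criterion: (-362)^1 mod 3 = 1. Thus (-362|3) = 1.
d is a quadratic residue mod p, hence 3 splits in O_K.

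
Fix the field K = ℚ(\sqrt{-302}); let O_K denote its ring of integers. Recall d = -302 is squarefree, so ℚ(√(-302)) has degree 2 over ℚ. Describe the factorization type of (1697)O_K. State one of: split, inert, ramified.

-302 mod 4 = 2, hence disc K = 4·(-302) = -1208 and O_K = ℤ[√-302].
Since gcd(1697, -1208) = 1 the prime 1697 does not ramify.
(-302/1697) = 1395^848 mod 1697 = 1, giving Legendre symbol 1.
Legendre symbol 1 ⇒ 1697 is split.

p splits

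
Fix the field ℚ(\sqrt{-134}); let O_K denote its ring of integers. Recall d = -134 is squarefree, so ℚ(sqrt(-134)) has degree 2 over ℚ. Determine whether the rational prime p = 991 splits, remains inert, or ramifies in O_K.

991 remains inert

d = -134 ≡ 2 (mod 4), so O_K = ℤ[√-134] and disc(K) = 4d = -536.
Since gcd(991, -536) = 1 the prime 991 does not ramify.
Compute (-134/991) via Euler: 857^((991-1)/2) mod 991 = 990, so (-134/991) = -1.
d is a non-residue mod p, hence 991 remains inert in O_K.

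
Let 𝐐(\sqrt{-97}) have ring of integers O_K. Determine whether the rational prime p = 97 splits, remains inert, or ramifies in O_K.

-97 mod 4 = 3, hence disc K = 4·(-97) = -388 and O_K = ℤ[√-97].
disc(K) = -388 = 97·(-4), so p = 97 is ramified.

ramified — (97) = 𝔭²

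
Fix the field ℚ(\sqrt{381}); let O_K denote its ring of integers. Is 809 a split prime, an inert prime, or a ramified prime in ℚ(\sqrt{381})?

inert

d = 381 ≡ 1 (mod 4), so O_K = ℤ[(1+√381)/2] and disc(K) = d = 381.
809 ∤ 381, so 809 is unramified.
Compute (381/809) via Euler: 381^((809-1)/2) mod 809 = 808, so (381/809) = -1.
d is a non-residue mod p, hence 809 remains inert in O_K.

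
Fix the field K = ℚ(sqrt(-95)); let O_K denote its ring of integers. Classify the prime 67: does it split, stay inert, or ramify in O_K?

split — (67) = 𝔭₁𝔭₂ with 𝔭₁ ≠ 𝔭₂

d = -95 ≡ 1 (mod 4), so O_K = ℤ[(1+√-95)/2] and disc(K) = d = -95.
67 ∤ -95, so 67 is unramified.
Compute (-95/67) via Euler: 39^((67-1)/2) mod 67 = 1, so (-95/67) = 1.
d is a quadratic residue mod p, hence 67 splits in O_K.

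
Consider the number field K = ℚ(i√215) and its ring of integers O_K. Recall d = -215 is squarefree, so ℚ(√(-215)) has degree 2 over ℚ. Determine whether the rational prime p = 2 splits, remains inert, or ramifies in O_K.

split

-215 mod 4 = 1, hence disc K = -215 and O_K = ℤ[(1+√-215)/2].
disc(K) = -215 is not divisible by 2; 2 is unramified.
Checking d mod 8: -215 ≡ 1. Hence 2 is split in O_K.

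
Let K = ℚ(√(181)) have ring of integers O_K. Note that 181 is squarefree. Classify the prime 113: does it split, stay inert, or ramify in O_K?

remains prime (inert)

d = 181 ≡ 1 (mod 4), so O_K = ℤ[(1+√181)/2] and disc(K) = d = 181.
disc(K) = 181 is not divisible by 113; 113 is unramified.
(181/113) = 68^56 mod 113 = 112, giving Legendre symbol -1.
d is a non-residue mod p, hence 113 remains inert in O_K.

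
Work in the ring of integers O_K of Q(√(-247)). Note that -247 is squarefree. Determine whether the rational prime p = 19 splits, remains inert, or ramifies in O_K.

d = -247 ≡ 1 (mod 4), so O_K = ℤ[(1+√-247)/2] and disc(K) = d = -247.
19 divides disc(K) = -247, so 19 ramifies.

ramifies in O_K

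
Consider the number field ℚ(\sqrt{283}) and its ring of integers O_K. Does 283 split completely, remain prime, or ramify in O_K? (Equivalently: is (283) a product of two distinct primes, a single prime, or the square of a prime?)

ramifies in O_K

Since 283 ≢ 1 mod 4, the ring of integers is ℤ[√283] with discriminant 4·283 = 1132.
283 divides disc(K) = 1132, so 283 ramifies.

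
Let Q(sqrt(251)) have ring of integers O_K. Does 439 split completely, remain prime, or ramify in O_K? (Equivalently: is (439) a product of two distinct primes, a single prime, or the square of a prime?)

splits completely

Since 251 ≢ 1 mod 4, the ring of integers is ℤ[√251] with discriminant 4·251 = 1004.
439 ∤ 1004, so 439 is unramified.
(251/439) = 251^219 mod 439 = 1, giving Legendre symbol 1.
(251/439) = 1, so 439 splits.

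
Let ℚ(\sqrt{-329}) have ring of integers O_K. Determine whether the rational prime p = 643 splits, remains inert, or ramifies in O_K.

-329 mod 4 = 3, hence disc K = 4·(-329) = -1316 and O_K = ℤ[√-329].
Since gcd(643, -1316) = 1 the prime 643 does not ramify.
Legendre symbol by Euler's criterion: (-329/643) ≡ (-329)^321 ≡ 1 (mod 643), i.e. (-329/643) = 1.
Legendre symbol 1 ⇒ 643 is split.

splits completely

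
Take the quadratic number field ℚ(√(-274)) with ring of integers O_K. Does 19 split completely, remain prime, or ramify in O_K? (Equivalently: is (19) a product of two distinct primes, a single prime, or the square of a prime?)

19 splits in O_K

Since -274 ≢ 1 mod 4, the ring of integers is ℤ[√-274] with discriminant 4·(-274) = -1096.
Since gcd(19, -1096) = 1 the prime 19 does not ramify.
(-274/19) = 11^9 mod 19 = 1, giving Legendre symbol 1.
(-274/19) = 1, so 19 splits.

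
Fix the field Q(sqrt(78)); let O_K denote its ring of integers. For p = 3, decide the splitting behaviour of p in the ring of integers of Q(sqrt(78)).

3 is ramified

78 mod 4 = 2, hence disc K = 4·78 = 312 and O_K = ℤ[√78].
Ramification test: 3 | 312. The prime 3 ramifies in K.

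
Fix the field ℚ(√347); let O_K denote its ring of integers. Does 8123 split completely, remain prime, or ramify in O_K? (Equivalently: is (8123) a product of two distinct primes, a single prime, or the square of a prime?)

Since 347 ≢ 1 mod 4, the ring of integers is ℤ[√347] with discriminant 4·347 = 1388.
8123 ∤ 1388, so 8123 is unramified.
(347/8123) = 347^4061 mod 8123 = 1, giving Legendre symbol 1.
(347/8123) = 1, so 8123 splits.

split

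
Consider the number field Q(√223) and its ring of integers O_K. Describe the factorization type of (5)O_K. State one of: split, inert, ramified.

5 remains inert

223 mod 4 = 3, hence disc K = 4·223 = 892 and O_K = ℤ[√223].
5 ∤ 892, so 5 is unramified.
Compute (223/5) via Euler: 3^((5-1)/2) mod 5 = 4, so (223/5) = -1.
d is a non-residue mod p, hence 5 remains inert in O_K.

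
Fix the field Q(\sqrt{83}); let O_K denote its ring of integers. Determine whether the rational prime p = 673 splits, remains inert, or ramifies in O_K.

splits completely

d = 83 ≡ 3 (mod 4), so O_K = ℤ[√83] and disc(K) = 4d = 332.
673 ∤ 332, so 673 is unramified.
Compute (83/673) via Euler: 83^((673-1)/2) mod 673 = 1, so (83/673) = 1.
Legendre symbol 1 ⇒ 673 is split.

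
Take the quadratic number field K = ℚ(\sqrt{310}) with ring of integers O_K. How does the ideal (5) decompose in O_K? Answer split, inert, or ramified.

310 mod 4 = 2, hence disc K = 4·310 = 1240 and O_K = ℤ[√310].
disc(K) = 1240 = 5·248, so p = 5 is ramified.

p ramifies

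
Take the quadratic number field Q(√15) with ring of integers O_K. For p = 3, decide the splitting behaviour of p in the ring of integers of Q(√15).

15 mod 4 = 3, hence disc K = 4·15 = 60 and O_K = ℤ[√15].
Ramification test: 3 | 60. The prime 3 ramifies in K.

3 is ramified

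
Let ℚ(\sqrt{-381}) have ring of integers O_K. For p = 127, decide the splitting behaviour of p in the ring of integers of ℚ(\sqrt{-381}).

Since -381 ≢ 1 mod 4, the ring of integers is ℤ[√-381] with discriminant 4·(-381) = -1524.
127 divides disc(K) = -1524, so 127 ramifies.

ramified — (127) = 𝔭²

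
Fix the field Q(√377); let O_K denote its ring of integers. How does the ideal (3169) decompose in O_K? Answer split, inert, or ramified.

377 mod 4 = 1, hence disc K = 377 and O_K = ℤ[(1+√377)/2].
disc(K) = 377 is not divisible by 3169; 3169 is unramified.
Compute (377/3169) via Euler: 377^((3169-1)/2) mod 3169 = 3168, so (377/3169) = -1.
Legendre symbol -1 ⇒ 3169 is inert.

3169 remains inert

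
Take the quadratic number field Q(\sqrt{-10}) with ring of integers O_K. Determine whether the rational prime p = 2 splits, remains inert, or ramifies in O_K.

Since -10 ≢ 1 mod 4, the ring of integers is ℤ[√-10] with discriminant 4·(-10) = -40.
disc(K) = -40 = 2·(-20), so p = 2 is ramified.

ramified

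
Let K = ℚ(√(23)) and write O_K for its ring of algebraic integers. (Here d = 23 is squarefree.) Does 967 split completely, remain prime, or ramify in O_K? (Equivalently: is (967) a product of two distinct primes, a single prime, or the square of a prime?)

Since 23 ≢ 1 mod 4, the ring of integers is ℤ[√23] with discriminant 4·23 = 92.
Since gcd(967, 92) = 1 the prime 967 does not ramify.
Legendre symbol by Euler's criterion: (23/967) ≡ 23^483 ≡ 966 (mod 967), i.e. (23/967) = -1.
d is a non-residue mod p, hence 967 remains inert in O_K.

remains prime (inert)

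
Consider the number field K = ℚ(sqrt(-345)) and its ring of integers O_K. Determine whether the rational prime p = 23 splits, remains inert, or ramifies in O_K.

ramifies in O_K

d = -345 ≡ 3 (mod 4), so O_K = ℤ[√-345] and disc(K) = 4d = -1380.
Ramification test: 23 | -1380. The prime 23 ramifies in K.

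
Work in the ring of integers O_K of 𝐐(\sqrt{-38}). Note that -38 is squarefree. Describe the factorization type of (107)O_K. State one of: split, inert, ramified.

split

d = -38 ≡ 2 (mod 4), so O_K = ℤ[√-38] and disc(K) = 4d = -152.
disc(K) = -152 is not divisible by 107; 107 is unramified.
(-38/107) = 69^53 mod 107 = 1, giving Legendre symbol 1.
(-38/107) = 1, so 107 splits.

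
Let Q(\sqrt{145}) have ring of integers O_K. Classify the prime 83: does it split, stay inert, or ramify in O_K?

145 mod 4 = 1, hence disc K = 145 and O_K = ℤ[(1+√145)/2].
disc(K) = 145 is not divisible by 83; 83 is unramified.
Euler's criterion: 145^41 mod 83 = 82. Thus (145|83) = -1.
(145/83) = -1, so 83 is inert.

83 remains inert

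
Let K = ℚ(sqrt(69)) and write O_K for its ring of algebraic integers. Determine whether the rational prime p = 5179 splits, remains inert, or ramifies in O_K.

splits completely

Since 69 ≡ 1 mod 4, the ring of integers is ℤ[(1+√69)/2] with discriminant 69.
5179 ∤ 69, so 5179 is unramified.
(69/5179) = 69^2589 mod 5179 = 1, giving Legendre symbol 1.
Legendre symbol 1 ⇒ 5179 is split.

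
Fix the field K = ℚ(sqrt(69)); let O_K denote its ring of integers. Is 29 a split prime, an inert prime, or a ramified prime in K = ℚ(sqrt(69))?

inert

d = 69 ≡ 1 (mod 4), so O_K = ℤ[(1+√69)/2] and disc(K) = d = 69.
disc(K) = 69 is not divisible by 29; 29 is unramified.
Legendre symbol by Euler's criterion: (69/29) ≡ 69^14 ≡ 28 (mod 29), i.e. (69/29) = -1.
d is a non-residue mod p, hence 29 remains inert in O_K.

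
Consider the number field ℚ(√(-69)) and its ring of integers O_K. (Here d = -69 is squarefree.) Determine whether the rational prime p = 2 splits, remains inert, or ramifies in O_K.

ramified — (2) = 𝔭²

-69 mod 4 = 3, hence disc K = 4·(-69) = -276 and O_K = ℤ[√-69].
Ramification test: 2 | -276. The prime 2 ramifies in K.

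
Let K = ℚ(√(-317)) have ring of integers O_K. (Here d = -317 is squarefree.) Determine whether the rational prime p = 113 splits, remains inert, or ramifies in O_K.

-317 mod 4 = 3, hence disc K = 4·(-317) = -1268 and O_K = ℤ[√-317].
disc(K) = -1268 is not divisible by 113; 113 is unramified.
(-317/113) = 22^56 mod 113 = 1, giving Legendre symbol 1.
d is a quadratic residue mod p, hence 113 splits in O_K.

split — (113) = 𝔭₁𝔭₂ with 𝔭₁ ≠ 𝔭₂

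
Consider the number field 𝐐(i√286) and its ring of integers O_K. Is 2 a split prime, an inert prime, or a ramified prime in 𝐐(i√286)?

-286 mod 4 = 2, hence disc K = 4·(-286) = -1144 and O_K = ℤ[√-286].
disc(K) = -1144 = 2·(-572), so p = 2 is ramified.

2 is ramified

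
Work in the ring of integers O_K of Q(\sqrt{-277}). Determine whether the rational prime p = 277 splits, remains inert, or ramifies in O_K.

ramified

-277 mod 4 = 3, hence disc K = 4·(-277) = -1108 and O_K = ℤ[√-277].
277 divides disc(K) = -1108, so 277 ramifies.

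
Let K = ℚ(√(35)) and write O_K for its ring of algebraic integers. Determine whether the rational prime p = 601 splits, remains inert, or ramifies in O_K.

p is inert

d = 35 ≡ 3 (mod 4), so O_K = ℤ[√35] and disc(K) = 4d = 140.
601 ∤ 140, so 601 is unramified.
(35/601) = 35^300 mod 601 = 600, giving Legendre symbol -1.
d is a non-residue mod p, hence 601 remains inert in O_K.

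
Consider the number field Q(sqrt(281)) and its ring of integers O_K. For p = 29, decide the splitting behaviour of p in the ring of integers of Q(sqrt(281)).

281 mod 4 = 1, hence disc K = 281 and O_K = ℤ[(1+√281)/2].
Since gcd(29, 281) = 1 the prime 29 does not ramify.
(281/29) = 20^14 mod 29 = 1, giving Legendre symbol 1.
Legendre symbol 1 ⇒ 29 is split.

splits completely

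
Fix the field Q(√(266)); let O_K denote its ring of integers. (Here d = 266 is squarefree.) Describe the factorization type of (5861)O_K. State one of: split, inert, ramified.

remains prime (inert)

Since 266 ≢ 1 mod 4, the ring of integers is ℤ[√266] with discriminant 4·266 = 1064.
5861 ∤ 1064, so 5861 is unramified.
Compute (266/5861) via Euler: 266^((5861-1)/2) mod 5861 = 5860, so (266/5861) = -1.
Legendre symbol -1 ⇒ 5861 is inert.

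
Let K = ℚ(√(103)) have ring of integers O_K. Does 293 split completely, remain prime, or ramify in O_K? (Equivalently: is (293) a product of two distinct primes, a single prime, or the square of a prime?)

Since 103 ≢ 1 mod 4, the ring of integers is ℤ[√103] with discriminant 4·103 = 412.
Since gcd(293, 412) = 1 the prime 293 does not ramify.
Compute (103/293) via Euler: 103^((293-1)/2) mod 293 = 292, so (103/293) = -1.
Legendre symbol -1 ⇒ 293 is inert.

inert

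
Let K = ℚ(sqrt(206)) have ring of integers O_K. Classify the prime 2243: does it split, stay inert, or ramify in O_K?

2243 remains inert

206 mod 4 = 2, hence disc K = 4·206 = 824 and O_K = ℤ[√206].
2243 ∤ 824, so 2243 is unramified.
Euler's criterion: 206^1121 mod 2243 = 2242. Thus (206|2243) = -1.
Legendre symbol -1 ⇒ 2243 is inert.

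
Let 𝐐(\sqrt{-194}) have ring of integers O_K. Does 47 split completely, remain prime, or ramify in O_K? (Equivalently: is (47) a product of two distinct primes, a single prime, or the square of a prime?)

Since -194 ≢ 1 mod 4, the ring of integers is ℤ[√-194] with discriminant 4·(-194) = -776.
Since gcd(47, -776) = 1 the prime 47 does not ramify.
Legendre symbol by Euler's criterion: (-194/47) ≡ (-194)^23 ≡ 46 (mod 47), i.e. (-194/47) = -1.
(-194/47) = -1, so 47 is inert.

p is inert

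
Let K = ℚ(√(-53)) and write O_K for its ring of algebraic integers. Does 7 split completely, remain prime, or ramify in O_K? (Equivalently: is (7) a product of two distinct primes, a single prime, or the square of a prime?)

-53 mod 4 = 3, hence disc K = 4·(-53) = -212 and O_K = ℤ[√-53].
disc(K) = -212 is not divisible by 7; 7 is unramified.
Legendre symbol by Euler's criterion: (-53/7) ≡ (-53)^3 ≡ 6 (mod 7), i.e. (-53/7) = -1.
(-53/7) = -1, so 7 is inert.

7 remains inert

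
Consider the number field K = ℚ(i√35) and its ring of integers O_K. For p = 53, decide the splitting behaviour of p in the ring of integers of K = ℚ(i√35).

d = -35 ≡ 1 (mod 4), so O_K = ℤ[(1+√-35)/2] and disc(K) = d = -35.
Since gcd(53, -35) = 1 the prime 53 does not ramify.
Euler's criterion: (-35)^26 mod 53 = 52. Thus (-35|53) = -1.
Legendre symbol -1 ⇒ 53 is inert.

remains prime (inert)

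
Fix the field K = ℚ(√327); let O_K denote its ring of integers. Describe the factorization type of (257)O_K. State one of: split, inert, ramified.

327 mod 4 = 3, hence disc K = 4·327 = 1308 and O_K = ℤ[√327].
Since gcd(257, 1308) = 1 the prime 257 does not ramify.
Euler's criterion: 327^128 mod 257 = 1. Thus (327|257) = 1.
(327/257) = 1, so 257 splits.

p splits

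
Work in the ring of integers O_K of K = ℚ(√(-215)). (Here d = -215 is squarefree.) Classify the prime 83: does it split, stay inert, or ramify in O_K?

remains prime (inert)

Since -215 ≡ 1 mod 4, the ring of integers is ℤ[(1+√-215)/2] with discriminant -215.
Since gcd(83, -215) = 1 the prime 83 does not ramify.
Euler's criterion: (-215)^41 mod 83 = 82. Thus (-215|83) = -1.
(-215/83) = -1, so 83 is inert.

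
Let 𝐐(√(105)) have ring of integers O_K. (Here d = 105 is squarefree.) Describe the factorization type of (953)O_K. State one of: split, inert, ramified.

105 mod 4 = 1, hence disc K = 105 and O_K = ℤ[(1+√105)/2].
disc(K) = 105 is not divisible by 953; 953 is unramified.
Compute (105/953) via Euler: 105^((953-1)/2) mod 953 = 1, so (105/953) = 1.
(105/953) = 1, so 953 splits.

splits completely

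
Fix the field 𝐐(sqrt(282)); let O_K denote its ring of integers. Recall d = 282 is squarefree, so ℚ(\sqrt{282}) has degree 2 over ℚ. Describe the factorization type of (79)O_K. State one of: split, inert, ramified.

split — (79) = 𝔭₁𝔭₂ with 𝔭₁ ≠ 𝔭₂

d = 282 ≡ 2 (mod 4), so O_K = ℤ[√282] and disc(K) = 4d = 1128.
disc(K) = 1128 is not divisible by 79; 79 is unramified.
Euler's criterion: 282^39 mod 79 = 1. Thus (282|79) = 1.
d is a quadratic residue mod p, hence 79 splits in O_K.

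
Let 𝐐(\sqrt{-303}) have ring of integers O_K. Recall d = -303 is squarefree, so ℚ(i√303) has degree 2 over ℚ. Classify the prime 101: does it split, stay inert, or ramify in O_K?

Since -303 ≡ 1 mod 4, the ring of integers is ℤ[(1+√-303)/2] with discriminant -303.
disc(K) = -303 = 101·(-3), so p = 101 is ramified.

101 is ramified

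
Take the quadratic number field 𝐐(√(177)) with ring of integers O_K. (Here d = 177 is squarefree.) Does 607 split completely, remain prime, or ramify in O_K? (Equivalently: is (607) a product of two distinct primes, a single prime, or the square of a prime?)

splits completely

177 mod 4 = 1, hence disc K = 177 and O_K = ℤ[(1+√177)/2].
607 ∤ 177, so 607 is unramified.
Compute (177/607) via Euler: 177^((607-1)/2) mod 607 = 1, so (177/607) = 1.
(177/607) = 1, so 607 splits.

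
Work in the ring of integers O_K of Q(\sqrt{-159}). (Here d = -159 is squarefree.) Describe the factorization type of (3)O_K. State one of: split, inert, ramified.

p ramifies

Since -159 ≡ 1 mod 4, the ring of integers is ℤ[(1+√-159)/2] with discriminant -159.
Ramification test: 3 | -159. The prime 3 ramifies in K.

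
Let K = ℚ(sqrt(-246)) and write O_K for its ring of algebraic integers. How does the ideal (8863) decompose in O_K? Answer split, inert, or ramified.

remains prime (inert)

Since -246 ≢ 1 mod 4, the ring of integers is ℤ[√-246] with discriminant 4·(-246) = -984.
8863 ∤ -984, so 8863 is unramified.
Compute (-246/8863) via Euler: 8617^((8863-1)/2) mod 8863 = 8862, so (-246/8863) = -1.
d is a non-residue mod p, hence 8863 remains inert in O_K.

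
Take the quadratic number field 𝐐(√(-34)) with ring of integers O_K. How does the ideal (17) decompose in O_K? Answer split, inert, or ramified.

p ramifies

d = -34 ≡ 2 (mod 4), so O_K = ℤ[√-34] and disc(K) = 4d = -136.
disc(K) = -136 = 17·(-8), so p = 17 is ramified.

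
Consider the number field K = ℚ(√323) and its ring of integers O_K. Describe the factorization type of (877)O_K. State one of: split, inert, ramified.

d = 323 ≡ 3 (mod 4), so O_K = ℤ[√323] and disc(K) = 4d = 1292.
877 ∤ 1292, so 877 is unramified.
Legendre symbol by Euler's criterion: (323/877) ≡ 323^438 ≡ 1 (mod 877), i.e. (323/877) = 1.
(323/877) = 1, so 877 splits.

split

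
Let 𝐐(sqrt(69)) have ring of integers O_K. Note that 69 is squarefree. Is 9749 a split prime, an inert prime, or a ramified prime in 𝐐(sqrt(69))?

9749 splits in O_K

Since 69 ≡ 1 mod 4, the ring of integers is ℤ[(1+√69)/2] with discriminant 69.
9749 ∤ 69, so 9749 is unramified.
(69/9749) = 69^4874 mod 9749 = 1, giving Legendre symbol 1.
(69/9749) = 1, so 9749 splits.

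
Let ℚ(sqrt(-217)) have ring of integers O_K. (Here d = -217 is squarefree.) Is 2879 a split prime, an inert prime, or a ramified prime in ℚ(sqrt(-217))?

Since -217 ≢ 1 mod 4, the ring of integers is ℤ[√-217] with discriminant 4·(-217) = -868.
2879 ∤ -868, so 2879 is unramified.
Compute (-217/2879) via Euler: 2662^((2879-1)/2) mod 2879 = 1, so (-217/2879) = 1.
d is a quadratic residue mod p, hence 2879 splits in O_K.

splits completely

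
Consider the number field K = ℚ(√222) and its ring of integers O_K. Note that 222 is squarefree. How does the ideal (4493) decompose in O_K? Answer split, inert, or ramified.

4493 splits in O_K

Since 222 ≢ 1 mod 4, the ring of integers is ℤ[√222] with discriminant 4·222 = 888.
4493 ∤ 888, so 4493 is unramified.
Euler's criterion: 222^2246 mod 4493 = 1. Thus (222|4493) = 1.
d is a quadratic residue mod p, hence 4493 splits in O_K.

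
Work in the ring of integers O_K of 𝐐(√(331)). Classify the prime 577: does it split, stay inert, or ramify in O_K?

d = 331 ≡ 3 (mod 4), so O_K = ℤ[√331] and disc(K) = 4d = 1324.
disc(K) = 1324 is not divisible by 577; 577 is unramified.
Legendre symbol by Euler's criterion: (331/577) ≡ 331^288 ≡ 576 (mod 577), i.e. (331/577) = -1.
(331/577) = -1, so 577 is inert.

inert — (577) stays prime in O_K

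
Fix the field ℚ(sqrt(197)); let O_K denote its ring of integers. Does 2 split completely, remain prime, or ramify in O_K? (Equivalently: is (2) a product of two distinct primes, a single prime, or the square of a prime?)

p is inert

d = 197 ≡ 1 (mod 4), so O_K = ℤ[(1+√197)/2] and disc(K) = d = 197.
2 ∤ 197, so 2 is unramified.
d ≡ 5 (mod 8); the supplementary law gives 2 inert.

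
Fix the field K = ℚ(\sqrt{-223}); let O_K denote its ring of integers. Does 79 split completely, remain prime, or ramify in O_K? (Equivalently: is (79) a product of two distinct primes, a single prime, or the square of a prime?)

Since -223 ≡ 1 mod 4, the ring of integers is ℤ[(1+√-223)/2] with discriminant -223.
Since gcd(79, -223) = 1 the prime 79 does not ramify.
Euler's criterion: (-223)^39 mod 79 = 78. Thus (-223|79) = -1.
Legendre symbol -1 ⇒ 79 is inert.

remains prime (inert)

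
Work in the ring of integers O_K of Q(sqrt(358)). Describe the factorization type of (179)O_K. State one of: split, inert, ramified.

ramifies in O_K

Since 358 ≢ 1 mod 4, the ring of integers is ℤ[√358] with discriminant 4·358 = 1432.
disc(K) = 1432 = 179·8, so p = 179 is ramified.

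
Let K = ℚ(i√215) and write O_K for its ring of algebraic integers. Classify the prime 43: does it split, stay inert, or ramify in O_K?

Since -215 ≡ 1 mod 4, the ring of integers is ℤ[(1+√-215)/2] with discriminant -215.
43 divides disc(K) = -215, so 43 ramifies.

ramifies in O_K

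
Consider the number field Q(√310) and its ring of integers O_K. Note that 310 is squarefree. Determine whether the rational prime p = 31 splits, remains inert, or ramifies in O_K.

31 is ramified

Since 310 ≢ 1 mod 4, the ring of integers is ℤ[√310] with discriminant 4·310 = 1240.
Ramification test: 31 | 1240. The prime 31 ramifies in K.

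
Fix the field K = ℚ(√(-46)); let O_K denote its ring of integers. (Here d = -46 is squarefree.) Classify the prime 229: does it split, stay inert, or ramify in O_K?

splits completely

-46 mod 4 = 2, hence disc K = 4·(-46) = -184 and O_K = ℤ[√-46].
disc(K) = -184 is not divisible by 229; 229 is unramified.
Euler's criterion: (-46)^114 mod 229 = 1. Thus (-46|229) = 1.
Legendre symbol 1 ⇒ 229 is split.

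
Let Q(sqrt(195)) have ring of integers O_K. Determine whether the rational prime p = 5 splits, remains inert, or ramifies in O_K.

5 is ramified

d = 195 ≡ 3 (mod 4), so O_K = ℤ[√195] and disc(K) = 4d = 780.
5 divides disc(K) = 780, so 5 ramifies.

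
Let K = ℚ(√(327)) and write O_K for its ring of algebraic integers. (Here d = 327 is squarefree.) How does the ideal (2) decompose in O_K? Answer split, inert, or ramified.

p ramifies

d = 327 ≡ 3 (mod 4), so O_K = ℤ[√327] and disc(K) = 4d = 1308.
Ramification test: 2 | 1308. The prime 2 ramifies in K.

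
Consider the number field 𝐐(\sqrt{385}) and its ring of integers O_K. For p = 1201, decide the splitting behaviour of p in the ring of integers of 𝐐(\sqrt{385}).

1201 remains inert

Since 385 ≡ 1 mod 4, the ring of integers is ℤ[(1+√385)/2] with discriminant 385.
1201 ∤ 385, so 1201 is unramified.
Compute (385/1201) via Euler: 385^((1201-1)/2) mod 1201 = 1200, so (385/1201) = -1.
(385/1201) = -1, so 1201 is inert.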